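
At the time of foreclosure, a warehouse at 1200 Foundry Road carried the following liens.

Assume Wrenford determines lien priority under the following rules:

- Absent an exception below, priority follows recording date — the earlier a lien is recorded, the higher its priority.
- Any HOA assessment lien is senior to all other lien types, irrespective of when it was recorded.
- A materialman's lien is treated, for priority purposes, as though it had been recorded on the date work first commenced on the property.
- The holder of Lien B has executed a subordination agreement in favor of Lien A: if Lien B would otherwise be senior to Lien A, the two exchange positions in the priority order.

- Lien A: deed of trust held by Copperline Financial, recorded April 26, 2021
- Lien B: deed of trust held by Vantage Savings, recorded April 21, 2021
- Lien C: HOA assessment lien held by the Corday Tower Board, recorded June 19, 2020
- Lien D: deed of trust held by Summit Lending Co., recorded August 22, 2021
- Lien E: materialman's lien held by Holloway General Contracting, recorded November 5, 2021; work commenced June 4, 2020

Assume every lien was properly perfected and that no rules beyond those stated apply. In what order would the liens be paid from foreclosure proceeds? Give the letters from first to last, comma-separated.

Adjusting effective dates: E's effective date is June 4, 2020, when work began.
C, as an HOA assessment lien, has superpriority and ranks first.
Remaining liens by effective date: E (June 4, 2020), B (April 21, 2021), A (April 26, 2021), D (August 22, 2021).
Because B would otherwise rank above A, the subordination swaps them.

C, E, A, B, D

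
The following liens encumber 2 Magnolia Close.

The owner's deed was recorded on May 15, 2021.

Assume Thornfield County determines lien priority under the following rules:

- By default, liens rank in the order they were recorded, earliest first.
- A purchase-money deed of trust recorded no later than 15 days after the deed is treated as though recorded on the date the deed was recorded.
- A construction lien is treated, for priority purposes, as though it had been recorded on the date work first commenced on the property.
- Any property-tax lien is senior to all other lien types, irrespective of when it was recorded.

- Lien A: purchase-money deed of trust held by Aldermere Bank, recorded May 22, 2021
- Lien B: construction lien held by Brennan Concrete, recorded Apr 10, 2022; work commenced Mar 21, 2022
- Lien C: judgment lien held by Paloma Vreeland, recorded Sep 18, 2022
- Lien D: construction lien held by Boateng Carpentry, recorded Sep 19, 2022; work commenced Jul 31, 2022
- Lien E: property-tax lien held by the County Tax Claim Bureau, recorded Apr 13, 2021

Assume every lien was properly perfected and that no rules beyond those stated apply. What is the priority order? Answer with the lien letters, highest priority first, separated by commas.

E, A, B, D, C

Effective dates after the stated exceptions: A's effective date is the deed date, May 15, 2021; B is treated as recorded Mar 21, 2022, the work-commencement date; D relates back to Jul 31, 2022 (work commenced).
As a property-tax lien, E is senior to every other lien.
Ordering the rest by effective date: A (May 15, 2021), B (Mar 21, 2022), D (Jul 31, 2022), C (Sep 18, 2022).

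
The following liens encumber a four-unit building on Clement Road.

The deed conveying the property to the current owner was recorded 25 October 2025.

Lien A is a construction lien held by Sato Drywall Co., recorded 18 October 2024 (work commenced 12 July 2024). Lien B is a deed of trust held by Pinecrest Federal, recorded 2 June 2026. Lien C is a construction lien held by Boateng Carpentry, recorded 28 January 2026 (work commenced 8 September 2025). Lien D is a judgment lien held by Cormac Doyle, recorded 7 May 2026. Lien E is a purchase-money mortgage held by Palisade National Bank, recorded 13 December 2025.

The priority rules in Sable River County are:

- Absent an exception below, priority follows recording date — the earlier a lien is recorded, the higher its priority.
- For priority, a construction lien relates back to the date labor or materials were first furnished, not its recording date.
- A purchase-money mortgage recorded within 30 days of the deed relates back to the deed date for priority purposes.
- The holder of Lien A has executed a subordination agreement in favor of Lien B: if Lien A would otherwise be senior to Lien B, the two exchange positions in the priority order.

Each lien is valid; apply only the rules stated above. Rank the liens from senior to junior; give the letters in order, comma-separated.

Effective dates after the stated exceptions: A is treated as recorded 12 July 2024, the work-commencement date; C is treated as recorded 8 September 2025, the work-commencement date; E was recorded 49 days after the deed — beyond 30 days — so no relation-back applies.
By effective date: A (12 July 2024), C (8 September 2025), E (13 December 2025), D (7 May 2026), B (2 June 2026).
A would otherwise be senior to B, so under the subordination agreement A and B exchange positions.

B, C, E, D, A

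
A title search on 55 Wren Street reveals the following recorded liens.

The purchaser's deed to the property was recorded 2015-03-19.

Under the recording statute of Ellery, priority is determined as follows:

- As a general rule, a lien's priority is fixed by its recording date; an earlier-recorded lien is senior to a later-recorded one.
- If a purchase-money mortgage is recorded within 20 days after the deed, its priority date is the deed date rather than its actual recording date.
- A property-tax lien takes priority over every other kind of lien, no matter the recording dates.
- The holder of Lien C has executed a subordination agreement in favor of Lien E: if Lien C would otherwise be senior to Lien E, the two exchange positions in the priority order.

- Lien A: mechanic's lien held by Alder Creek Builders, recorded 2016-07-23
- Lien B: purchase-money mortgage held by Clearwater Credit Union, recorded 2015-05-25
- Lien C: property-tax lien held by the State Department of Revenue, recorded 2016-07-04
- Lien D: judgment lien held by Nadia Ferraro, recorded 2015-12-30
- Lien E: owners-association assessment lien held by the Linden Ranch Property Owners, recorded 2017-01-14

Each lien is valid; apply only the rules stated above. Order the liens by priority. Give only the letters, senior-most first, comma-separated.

E, B, D, A, C

Effective dates: B was recorded 67 days after the deed — beyond 20 days — so no relation-back applies.
C is a property-tax lien, so it outranks all other liens regardless of date.
Ordering the rest by effective date: B (2015-05-25), D (2015-12-30), A (2016-07-23), E (2017-01-14).
C would otherwise be senior to E, so under the subordination agreement C and E exchange positions.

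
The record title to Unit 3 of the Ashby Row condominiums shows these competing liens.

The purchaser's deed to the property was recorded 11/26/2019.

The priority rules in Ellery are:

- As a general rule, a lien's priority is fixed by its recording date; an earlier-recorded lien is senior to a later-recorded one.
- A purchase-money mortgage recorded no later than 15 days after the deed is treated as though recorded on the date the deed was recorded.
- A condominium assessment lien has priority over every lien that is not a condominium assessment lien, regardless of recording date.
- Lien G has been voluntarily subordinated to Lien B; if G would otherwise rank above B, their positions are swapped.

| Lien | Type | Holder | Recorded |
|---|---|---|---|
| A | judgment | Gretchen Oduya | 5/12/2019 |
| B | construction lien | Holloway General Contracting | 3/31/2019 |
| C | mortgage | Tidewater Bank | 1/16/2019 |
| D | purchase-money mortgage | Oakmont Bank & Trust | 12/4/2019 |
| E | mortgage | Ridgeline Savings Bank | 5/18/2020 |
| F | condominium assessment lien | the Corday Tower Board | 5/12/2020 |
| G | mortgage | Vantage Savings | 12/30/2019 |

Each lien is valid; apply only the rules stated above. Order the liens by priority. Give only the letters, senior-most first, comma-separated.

F, C, B, A, D, G, E

First, effective dates: D relates back to the deed date 11/26/2019.
F, as a condominium assessment lien, has superpriority and ranks first.
Among the remaining liens, by effective date: C (1/16/2019), B (3/31/2019), A (5/12/2019), D (11/26/2019), G (12/30/2019), E (5/18/2020).
Since G is not senior to B, the subordination leaves the order unchanged.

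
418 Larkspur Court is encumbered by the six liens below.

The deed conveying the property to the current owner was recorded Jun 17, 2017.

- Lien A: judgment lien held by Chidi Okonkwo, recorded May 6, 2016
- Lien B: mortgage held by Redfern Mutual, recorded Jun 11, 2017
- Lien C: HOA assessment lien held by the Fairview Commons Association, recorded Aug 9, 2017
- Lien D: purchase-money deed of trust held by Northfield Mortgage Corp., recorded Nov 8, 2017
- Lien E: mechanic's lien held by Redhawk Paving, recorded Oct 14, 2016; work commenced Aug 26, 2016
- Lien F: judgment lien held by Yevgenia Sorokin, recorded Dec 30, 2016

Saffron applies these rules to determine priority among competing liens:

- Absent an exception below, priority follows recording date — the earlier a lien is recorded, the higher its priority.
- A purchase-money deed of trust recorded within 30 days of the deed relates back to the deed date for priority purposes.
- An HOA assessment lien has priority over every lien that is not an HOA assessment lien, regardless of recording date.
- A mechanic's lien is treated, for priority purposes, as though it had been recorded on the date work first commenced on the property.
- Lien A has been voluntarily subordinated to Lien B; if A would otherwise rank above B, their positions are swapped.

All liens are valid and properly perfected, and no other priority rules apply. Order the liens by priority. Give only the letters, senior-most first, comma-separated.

C, B, E, F, A, D

Effective dates: D missed the 30-day window (144 days after the deed), so its recording date stands; E's effective date is Aug 26, 2016, when work began.
As an HOA assessment lien, C is senior to every other lien.
Among the remaining liens, by effective date: A (May 6, 2016), E (Aug 26, 2016), F (Dec 30, 2016), B (Jun 11, 2017), D (Nov 8, 2017).
Because A would otherwise rank above B, the subordination swaps them.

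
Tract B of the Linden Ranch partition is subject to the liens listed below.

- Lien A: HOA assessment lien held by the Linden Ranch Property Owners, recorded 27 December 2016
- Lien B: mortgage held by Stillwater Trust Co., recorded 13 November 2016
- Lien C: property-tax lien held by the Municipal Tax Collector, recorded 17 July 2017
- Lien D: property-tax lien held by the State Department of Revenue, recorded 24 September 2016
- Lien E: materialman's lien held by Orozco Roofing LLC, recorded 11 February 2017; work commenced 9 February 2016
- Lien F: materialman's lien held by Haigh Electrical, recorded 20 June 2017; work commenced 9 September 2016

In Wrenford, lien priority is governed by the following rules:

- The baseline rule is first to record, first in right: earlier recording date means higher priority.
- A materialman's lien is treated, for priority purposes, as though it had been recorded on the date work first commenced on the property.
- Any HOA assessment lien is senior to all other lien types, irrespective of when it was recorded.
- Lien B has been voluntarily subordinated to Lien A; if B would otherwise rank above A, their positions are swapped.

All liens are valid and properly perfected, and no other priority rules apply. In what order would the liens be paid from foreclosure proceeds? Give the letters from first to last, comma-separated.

Effective dates: E relates back to 9 February 2016 (work commenced); F's effective date is 9 September 2016, when work began.
A is an HOA assessment lien, so it outranks all other liens regardless of date.
Among the remaining liens, by effective date: E (9 February 2016), F (9 September 2016), D (24 September 2016), B (13 November 2016), C (17 July 2017).
B is already junior to A, so the subordination agreement changes nothing.

A, E, F, D, B, C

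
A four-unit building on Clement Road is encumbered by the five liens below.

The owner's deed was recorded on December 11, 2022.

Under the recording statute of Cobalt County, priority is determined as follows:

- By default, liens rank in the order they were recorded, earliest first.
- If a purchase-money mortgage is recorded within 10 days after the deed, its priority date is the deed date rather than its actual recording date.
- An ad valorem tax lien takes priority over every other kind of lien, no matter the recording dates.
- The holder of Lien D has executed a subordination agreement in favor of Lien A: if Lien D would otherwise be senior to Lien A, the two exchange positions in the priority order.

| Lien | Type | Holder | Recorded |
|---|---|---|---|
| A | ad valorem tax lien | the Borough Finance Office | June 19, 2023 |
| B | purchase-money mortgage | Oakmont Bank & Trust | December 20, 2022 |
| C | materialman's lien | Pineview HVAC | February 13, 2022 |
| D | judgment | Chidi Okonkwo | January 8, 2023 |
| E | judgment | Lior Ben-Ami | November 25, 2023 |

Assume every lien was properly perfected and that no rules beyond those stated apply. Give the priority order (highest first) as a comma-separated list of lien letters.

First, effective dates: B's effective date is the deed date, December 11, 2022.
As an ad valorem tax lien, A is senior to every other lien.
The other liens, earliest effective date first: C (February 13, 2022), B (December 11, 2022), D (January 8, 2023), E (November 25, 2023).
D is already junior to A, so the subordination agreement changes nothing.

A, C, B, D, E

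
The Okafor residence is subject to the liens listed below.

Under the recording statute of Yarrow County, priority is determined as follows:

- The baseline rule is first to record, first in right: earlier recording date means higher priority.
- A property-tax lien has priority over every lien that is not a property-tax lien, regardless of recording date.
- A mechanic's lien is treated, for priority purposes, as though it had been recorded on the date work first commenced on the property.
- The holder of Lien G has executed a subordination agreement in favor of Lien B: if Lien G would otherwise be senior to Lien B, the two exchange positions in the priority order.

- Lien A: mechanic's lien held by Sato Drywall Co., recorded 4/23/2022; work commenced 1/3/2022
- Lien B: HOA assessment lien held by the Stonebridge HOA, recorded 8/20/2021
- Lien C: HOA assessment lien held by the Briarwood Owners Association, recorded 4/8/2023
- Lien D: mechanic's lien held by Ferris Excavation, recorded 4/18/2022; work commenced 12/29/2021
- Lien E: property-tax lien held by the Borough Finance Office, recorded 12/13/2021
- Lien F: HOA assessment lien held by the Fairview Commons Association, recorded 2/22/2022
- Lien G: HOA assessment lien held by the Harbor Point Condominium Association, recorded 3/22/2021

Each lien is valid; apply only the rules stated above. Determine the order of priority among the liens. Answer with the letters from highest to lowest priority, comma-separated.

Effective dates: A is treated as recorded 1/3/2022, the work-commencement date; D's effective date is 12/29/2021, when work began.
E, as a property-tax lien, has superpriority and ranks first.
Ordering the rest by effective date: G (3/22/2021), B (8/20/2021), D (12/29/2021), A (1/3/2022), F (2/22/2022), C (4/8/2023).
Because G would otherwise rank above B, the subordination swaps them.

E, B, G, D, A, F, C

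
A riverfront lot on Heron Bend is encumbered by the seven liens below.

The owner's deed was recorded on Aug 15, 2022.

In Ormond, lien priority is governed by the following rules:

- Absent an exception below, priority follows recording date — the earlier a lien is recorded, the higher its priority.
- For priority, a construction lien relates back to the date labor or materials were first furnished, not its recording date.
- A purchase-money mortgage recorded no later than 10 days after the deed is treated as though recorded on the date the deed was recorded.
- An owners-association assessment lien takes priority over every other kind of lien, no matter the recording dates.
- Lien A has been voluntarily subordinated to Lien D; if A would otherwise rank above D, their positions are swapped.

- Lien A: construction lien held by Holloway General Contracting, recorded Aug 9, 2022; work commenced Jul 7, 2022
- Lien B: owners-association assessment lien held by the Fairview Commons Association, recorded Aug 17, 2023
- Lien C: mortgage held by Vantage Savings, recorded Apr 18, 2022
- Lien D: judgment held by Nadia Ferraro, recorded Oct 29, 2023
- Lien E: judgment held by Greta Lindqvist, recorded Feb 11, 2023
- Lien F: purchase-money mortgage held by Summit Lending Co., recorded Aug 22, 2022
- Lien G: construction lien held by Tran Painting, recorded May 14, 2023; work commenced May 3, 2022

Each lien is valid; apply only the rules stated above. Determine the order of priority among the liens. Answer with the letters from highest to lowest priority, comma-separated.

First, effective dates: A relates back to Jul 7, 2022 (work commenced); F relates back to the deed date Aug 15, 2022; G is treated as recorded May 3, 2022, the work-commencement date.
B is an owners-association assessment lien and takes priority over every other lien.
Among the remaining liens, by effective date: C (Apr 18, 2022), G (May 3, 2022), A (Jul 7, 2022), F (Aug 15, 2022), E (Feb 11, 2023), D (Oct 29, 2023).
A is senior to D before the subordination, so the two trade places.

B, C, G, D, F, E, A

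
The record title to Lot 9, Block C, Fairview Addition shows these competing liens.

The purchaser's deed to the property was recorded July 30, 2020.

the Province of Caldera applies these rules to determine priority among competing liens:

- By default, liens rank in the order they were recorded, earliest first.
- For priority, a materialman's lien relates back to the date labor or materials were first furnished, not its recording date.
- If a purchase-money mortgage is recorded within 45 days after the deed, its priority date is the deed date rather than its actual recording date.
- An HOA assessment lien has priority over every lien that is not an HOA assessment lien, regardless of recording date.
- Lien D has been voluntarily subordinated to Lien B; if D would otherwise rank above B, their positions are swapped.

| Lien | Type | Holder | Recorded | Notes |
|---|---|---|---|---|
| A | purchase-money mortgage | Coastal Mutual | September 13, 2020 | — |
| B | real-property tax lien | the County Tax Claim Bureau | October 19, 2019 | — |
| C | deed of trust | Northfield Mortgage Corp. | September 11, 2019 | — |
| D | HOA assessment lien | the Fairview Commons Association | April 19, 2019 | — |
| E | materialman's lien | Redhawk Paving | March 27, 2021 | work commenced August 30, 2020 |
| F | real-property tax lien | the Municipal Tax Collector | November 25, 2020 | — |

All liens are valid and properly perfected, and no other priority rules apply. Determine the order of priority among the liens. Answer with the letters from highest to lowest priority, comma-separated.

B, C, D, A, E, F

Effective dates: A's effective date is the deed date, July 30, 2020; E's effective date is August 30, 2020, when work began.
As an HOA assessment lien, D is senior to every other lien.
Among the remaining liens, by effective date: C (September 11, 2019), B (October 19, 2019), A (July 30, 2020), E (August 30, 2020), F (November 25, 2020).
Because D would otherwise rank above B, the subordination swaps them.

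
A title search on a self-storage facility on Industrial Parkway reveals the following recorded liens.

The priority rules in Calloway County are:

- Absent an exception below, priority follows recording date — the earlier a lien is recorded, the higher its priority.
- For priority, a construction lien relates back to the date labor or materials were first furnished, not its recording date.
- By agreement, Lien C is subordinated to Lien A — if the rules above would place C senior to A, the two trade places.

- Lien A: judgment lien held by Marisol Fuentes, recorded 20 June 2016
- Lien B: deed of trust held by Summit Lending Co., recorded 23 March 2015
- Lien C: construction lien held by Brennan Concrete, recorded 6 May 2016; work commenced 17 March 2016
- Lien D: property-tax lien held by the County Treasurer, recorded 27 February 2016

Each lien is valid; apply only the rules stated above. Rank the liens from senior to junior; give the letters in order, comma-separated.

B, D, A, C

Adjusting effective dates: C relates back to 17 March 2016 (work commenced).
By effective date, earliest first: B (23 March 2015), D (27 February 2016), C (17 March 2016), A (20 June 2016).
C would otherwise be senior to A, so under the subordination agreement C and A exchange positions.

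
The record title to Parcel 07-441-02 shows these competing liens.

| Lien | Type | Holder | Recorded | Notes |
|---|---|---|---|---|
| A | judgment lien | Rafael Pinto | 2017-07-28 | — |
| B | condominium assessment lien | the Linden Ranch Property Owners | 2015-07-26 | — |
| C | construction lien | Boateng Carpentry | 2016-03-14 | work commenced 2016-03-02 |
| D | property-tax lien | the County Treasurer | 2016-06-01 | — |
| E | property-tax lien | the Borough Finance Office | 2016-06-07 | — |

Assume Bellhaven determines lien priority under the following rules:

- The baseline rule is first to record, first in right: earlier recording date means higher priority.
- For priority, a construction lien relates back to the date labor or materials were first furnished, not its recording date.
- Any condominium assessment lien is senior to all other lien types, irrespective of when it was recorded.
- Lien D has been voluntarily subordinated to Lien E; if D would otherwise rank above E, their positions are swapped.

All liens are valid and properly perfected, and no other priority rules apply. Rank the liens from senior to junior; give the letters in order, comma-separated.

Effective dates after the stated exceptions: C is treated as recorded 2016-03-02, the work-commencement date.
As a condominium assessment lien, B is senior to every other lien.
Ordering the rest by effective date: C (2016-03-02), D (2016-06-01), E (2016-06-07), A (2017-07-28).
D is senior to E before the subordination, so the two trade places.

B, C, E, D, A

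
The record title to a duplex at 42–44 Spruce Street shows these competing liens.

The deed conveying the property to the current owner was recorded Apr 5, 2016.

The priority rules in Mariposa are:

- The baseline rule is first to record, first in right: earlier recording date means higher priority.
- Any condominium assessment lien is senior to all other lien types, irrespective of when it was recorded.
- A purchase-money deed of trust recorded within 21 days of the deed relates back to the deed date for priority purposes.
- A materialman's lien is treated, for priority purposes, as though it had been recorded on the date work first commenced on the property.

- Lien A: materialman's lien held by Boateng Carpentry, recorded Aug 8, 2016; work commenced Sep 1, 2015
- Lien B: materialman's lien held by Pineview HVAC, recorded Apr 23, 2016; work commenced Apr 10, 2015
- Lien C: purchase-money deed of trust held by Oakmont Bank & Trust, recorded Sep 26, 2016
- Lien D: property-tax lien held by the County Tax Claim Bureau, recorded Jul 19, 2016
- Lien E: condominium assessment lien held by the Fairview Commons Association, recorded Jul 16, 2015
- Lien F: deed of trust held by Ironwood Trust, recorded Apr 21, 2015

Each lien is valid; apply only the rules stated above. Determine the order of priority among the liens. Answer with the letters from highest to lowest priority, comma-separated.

E, B, F, A, D, C

Effective dates after the stated exceptions: A is treated as recorded Sep 1, 2015, the work-commencement date; B is treated as recorded Apr 10, 2015, the work-commencement date; C missed the 21-day window (174 days after the deed), so its recording date stands.
E is a condominium assessment lien, so it outranks all other liens regardless of date.
Ordering the rest by effective date: B (Apr 10, 2015), F (Apr 21, 2015), A (Sep 1, 2015), D (Jul 19, 2016), C (Sep 26, 2016).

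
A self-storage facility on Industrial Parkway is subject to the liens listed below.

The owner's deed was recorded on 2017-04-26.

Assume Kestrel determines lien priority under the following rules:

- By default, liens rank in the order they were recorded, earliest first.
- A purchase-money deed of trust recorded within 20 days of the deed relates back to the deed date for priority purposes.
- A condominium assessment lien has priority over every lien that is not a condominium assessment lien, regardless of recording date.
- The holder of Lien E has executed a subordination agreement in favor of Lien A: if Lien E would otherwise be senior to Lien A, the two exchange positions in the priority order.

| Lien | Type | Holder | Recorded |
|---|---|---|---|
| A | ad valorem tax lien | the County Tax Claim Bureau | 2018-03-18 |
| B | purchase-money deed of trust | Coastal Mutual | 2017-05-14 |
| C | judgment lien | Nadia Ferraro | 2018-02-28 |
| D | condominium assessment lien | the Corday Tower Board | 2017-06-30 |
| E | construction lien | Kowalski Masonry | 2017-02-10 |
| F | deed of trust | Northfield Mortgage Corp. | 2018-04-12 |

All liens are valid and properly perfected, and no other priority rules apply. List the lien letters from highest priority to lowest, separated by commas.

Effective dates after the stated exceptions: B was recorded within the 20-day window, so its effective date is the deed date 2017-04-26.
D is a condominium assessment lien, so it outranks all other liens regardless of date.
Ordering the rest by effective date: E (2017-02-10), B (2017-04-26), C (2018-02-28), A (2018-03-18), F (2018-04-12).
E is senior to A before the subordination, so the two trade places.

D, A, B, C, E, F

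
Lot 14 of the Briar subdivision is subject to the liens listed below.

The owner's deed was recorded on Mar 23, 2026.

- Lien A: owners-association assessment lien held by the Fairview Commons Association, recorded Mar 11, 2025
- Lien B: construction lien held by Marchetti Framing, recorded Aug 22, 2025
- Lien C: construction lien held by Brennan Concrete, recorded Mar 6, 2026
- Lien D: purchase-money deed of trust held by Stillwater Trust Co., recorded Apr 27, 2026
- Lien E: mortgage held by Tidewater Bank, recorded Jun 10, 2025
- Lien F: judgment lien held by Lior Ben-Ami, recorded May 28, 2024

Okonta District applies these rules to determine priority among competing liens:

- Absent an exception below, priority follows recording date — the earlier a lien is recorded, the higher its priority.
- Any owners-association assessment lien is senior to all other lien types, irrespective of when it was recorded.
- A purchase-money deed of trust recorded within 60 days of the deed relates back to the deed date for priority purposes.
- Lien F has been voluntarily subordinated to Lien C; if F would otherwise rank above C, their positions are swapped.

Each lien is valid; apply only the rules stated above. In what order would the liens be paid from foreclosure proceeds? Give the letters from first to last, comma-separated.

First, effective dates: D's effective date is the deed date, Mar 23, 2026.
A is an owners-association assessment lien, so it outranks all other liens regardless of date.
Among the remaining liens, by effective date: F (May 28, 2024), E (Jun 10, 2025), B (Aug 22, 2025), C (Mar 6, 2026), D (Mar 23, 2026).
Because F would otherwise rank above C, the subordination swaps them.

A, C, E, B, F, D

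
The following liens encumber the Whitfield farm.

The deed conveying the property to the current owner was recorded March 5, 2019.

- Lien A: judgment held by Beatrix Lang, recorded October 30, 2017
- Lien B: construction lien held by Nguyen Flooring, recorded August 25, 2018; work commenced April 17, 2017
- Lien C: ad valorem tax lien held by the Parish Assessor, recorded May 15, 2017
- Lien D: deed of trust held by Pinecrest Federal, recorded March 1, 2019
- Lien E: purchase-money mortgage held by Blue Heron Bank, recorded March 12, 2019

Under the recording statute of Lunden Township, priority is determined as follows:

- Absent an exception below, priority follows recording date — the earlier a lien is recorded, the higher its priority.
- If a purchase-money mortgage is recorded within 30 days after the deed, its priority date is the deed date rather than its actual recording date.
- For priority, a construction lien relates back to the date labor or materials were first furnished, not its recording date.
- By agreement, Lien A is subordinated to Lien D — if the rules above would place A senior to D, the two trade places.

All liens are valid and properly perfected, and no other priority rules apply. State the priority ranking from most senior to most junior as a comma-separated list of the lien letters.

B, C, D, A, E

Effective dates: B relates back to April 17, 2017 (work commenced); E's effective date is the deed date, March 5, 2019.
Ordering by effective date: B (April 17, 2017), C (May 15, 2017), A (October 30, 2017), D (March 1, 2019), E (March 5, 2019).
The subordination applies — A was senior to D — so A and D swap.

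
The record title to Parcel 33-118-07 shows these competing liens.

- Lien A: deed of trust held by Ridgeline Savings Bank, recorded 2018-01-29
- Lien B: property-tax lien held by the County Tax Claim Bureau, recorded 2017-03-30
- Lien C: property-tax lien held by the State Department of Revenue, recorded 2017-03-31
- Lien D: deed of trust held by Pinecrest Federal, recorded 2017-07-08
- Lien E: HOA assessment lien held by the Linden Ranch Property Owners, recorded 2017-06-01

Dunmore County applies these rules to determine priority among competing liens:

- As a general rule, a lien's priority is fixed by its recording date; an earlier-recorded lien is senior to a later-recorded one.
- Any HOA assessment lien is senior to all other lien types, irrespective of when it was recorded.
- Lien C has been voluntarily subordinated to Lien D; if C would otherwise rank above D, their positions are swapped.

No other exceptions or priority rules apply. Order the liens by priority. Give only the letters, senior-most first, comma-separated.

E is an HOA assessment lien, so it outranks all other liens regardless of date.
Ordering the rest by effective date: B (2017-03-30), C (2017-03-31), D (2017-07-08), A (2018-01-29).
C would otherwise be senior to D, so under the subordination agreement C and D exchange positions.

E, B, D, C, A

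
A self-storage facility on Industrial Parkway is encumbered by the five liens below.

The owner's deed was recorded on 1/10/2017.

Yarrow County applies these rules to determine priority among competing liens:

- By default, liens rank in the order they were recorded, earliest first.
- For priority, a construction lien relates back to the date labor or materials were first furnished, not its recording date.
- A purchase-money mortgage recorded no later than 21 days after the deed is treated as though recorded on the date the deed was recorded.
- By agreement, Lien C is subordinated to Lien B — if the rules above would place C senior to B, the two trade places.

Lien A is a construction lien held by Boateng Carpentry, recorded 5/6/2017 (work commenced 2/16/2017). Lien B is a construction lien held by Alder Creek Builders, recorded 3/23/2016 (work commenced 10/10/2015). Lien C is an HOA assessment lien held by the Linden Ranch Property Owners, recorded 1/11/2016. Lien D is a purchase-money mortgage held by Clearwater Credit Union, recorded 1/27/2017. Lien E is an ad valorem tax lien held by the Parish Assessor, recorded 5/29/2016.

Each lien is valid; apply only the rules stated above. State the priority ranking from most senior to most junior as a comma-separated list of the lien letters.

First, effective dates: A's effective date is 2/16/2017, when work began; B is treated as recorded 10/10/2015, the work-commencement date; D relates back to the deed date 1/10/2017.
Ordering by effective date: B (10/10/2015), C (1/11/2016), E (5/29/2016), D (1/10/2017), A (2/16/2017).
C is already junior to B, so the subordination agreement changes nothing.

B, C, E, D, A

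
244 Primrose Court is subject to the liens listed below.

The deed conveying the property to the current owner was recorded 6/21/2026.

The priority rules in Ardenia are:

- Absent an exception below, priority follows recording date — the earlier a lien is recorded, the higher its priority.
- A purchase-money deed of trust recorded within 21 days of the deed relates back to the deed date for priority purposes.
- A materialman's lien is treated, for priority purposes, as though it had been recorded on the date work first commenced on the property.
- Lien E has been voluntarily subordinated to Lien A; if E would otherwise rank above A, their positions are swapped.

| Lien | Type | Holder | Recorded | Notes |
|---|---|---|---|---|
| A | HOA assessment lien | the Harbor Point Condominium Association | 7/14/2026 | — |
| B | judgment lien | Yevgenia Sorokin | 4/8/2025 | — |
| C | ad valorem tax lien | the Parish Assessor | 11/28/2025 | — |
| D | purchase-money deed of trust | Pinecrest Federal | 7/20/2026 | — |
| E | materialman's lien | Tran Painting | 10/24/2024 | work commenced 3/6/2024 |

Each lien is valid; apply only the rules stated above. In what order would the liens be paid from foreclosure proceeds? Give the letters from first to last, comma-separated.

Adjusting effective dates: D was recorded 29 days after the deed — beyond 21 days — so no relation-back applies; E relates back to 3/6/2024 (work commenced).
By effective date, earliest first: E (3/6/2024), B (4/8/2025), C (11/28/2025), A (7/14/2026), D (7/20/2026).
E would otherwise be senior to A, so under the subordination agreement E and A exchange positions.

A, B, C, E, D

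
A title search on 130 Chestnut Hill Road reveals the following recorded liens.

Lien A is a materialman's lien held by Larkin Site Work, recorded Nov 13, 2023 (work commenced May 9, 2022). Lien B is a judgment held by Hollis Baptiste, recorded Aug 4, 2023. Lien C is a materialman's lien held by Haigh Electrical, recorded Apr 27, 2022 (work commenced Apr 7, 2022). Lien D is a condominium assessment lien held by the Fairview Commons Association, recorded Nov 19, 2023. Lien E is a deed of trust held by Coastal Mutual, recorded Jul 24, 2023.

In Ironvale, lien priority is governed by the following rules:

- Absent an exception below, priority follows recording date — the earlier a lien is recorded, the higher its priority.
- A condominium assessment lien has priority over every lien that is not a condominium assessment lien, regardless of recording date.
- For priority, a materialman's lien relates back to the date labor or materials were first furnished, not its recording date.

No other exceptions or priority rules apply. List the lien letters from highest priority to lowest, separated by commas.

D, C, A, E, B

Adjusting effective dates: A relates back to May 9, 2022 (work commenced); C relates back to Apr 7, 2022 (work commenced).
D, as a condominium assessment lien, has superpriority and ranks first.
The other liens, earliest effective date first: C (Apr 7, 2022), A (May 9, 2022), E (Jul 24, 2023), B (Aug 4, 2023).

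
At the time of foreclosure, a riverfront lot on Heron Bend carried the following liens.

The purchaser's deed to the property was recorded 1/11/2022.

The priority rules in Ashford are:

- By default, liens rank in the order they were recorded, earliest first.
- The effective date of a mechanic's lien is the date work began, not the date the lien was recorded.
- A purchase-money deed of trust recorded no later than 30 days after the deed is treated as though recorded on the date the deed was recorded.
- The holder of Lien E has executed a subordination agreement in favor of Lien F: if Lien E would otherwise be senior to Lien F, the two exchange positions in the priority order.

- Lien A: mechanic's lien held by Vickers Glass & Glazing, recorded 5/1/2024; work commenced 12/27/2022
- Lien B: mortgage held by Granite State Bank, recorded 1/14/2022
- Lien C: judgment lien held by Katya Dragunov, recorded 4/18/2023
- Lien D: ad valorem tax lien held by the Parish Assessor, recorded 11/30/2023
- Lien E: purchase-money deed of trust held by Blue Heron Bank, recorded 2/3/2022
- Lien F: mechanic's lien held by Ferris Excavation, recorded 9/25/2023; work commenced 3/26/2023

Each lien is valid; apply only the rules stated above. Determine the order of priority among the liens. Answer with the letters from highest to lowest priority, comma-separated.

Adjusting effective dates: A is treated as recorded 12/27/2022, the work-commencement date; E was recorded within the 30-day window, so its effective date is the deed date 1/11/2022; F is treated as recorded 3/26/2023, the work-commencement date.
By effective date: E (1/11/2022), B (1/14/2022), A (12/27/2022), F (3/26/2023), C (4/18/2023), D (11/30/2023).
E is senior to F before the subordination, so the two trade places.

F, B, A, E, C, D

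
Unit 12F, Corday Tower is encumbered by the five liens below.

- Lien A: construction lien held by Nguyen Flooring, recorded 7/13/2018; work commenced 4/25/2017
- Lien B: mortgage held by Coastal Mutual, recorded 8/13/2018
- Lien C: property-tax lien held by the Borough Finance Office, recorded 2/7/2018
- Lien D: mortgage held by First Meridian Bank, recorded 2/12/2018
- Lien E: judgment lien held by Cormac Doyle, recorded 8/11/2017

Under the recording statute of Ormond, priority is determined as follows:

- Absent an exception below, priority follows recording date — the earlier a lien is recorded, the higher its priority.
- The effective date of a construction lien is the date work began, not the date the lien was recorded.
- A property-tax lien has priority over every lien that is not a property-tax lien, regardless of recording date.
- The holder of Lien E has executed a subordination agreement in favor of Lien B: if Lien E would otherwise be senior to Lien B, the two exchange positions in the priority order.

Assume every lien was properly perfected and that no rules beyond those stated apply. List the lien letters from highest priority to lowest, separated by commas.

C, A, B, D, E

Effective dates after the stated exceptions: A relates back to 4/25/2017 (work commenced).
C, as a property-tax lien, has superpriority and ranks first.
Ordering the rest by effective date: A (4/25/2017), E (8/11/2017), D (2/12/2018), B (8/13/2018).
Because E would otherwise rank above B, the subordination swaps them.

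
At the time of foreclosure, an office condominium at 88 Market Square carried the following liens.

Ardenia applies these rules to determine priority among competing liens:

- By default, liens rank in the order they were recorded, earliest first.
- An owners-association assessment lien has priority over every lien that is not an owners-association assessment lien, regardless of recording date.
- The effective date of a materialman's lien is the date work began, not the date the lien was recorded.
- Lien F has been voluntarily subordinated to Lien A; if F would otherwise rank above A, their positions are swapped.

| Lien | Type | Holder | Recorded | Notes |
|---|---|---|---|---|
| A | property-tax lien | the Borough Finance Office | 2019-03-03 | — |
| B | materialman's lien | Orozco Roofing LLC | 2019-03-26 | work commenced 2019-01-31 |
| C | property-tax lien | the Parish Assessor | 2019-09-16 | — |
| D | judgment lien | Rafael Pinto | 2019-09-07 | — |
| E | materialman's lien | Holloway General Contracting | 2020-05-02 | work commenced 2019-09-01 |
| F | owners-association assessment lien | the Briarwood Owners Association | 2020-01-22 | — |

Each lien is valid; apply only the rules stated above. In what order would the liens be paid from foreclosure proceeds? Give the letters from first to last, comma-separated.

A, B, F, E, D, C

Effective dates after the stated exceptions: B relates back to 2019-01-31 (work commenced); E relates back to 2019-09-01 (work commenced).
As an owners-association assessment lien, F is senior to every other lien.
Among the remaining liens, by effective date: B (2019-01-31), A (2019-03-03), E (2019-09-01), D (2019-09-07), C (2019-09-16).
F is senior to A before the subordination, so the two trade places.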